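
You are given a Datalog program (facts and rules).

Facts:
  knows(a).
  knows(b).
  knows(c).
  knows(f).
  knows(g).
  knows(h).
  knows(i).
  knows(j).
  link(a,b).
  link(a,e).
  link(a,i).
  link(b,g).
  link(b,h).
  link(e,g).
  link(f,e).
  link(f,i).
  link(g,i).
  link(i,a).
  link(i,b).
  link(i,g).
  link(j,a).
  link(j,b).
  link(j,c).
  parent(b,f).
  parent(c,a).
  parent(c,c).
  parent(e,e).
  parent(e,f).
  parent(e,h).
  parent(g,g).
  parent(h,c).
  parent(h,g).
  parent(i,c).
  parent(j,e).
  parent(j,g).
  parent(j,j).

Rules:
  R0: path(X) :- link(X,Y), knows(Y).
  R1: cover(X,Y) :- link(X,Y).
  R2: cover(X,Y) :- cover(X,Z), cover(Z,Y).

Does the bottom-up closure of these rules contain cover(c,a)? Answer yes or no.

no

round 1: derive cover(a,b) via R1 from link(a,b)
round 1: derive cover(a,e) via R1 from link(a,e)
round 1: derive cover(a,i) via R1 from link(a,i)
round 1: derive cover(b,g) via R1 from link(b,g)
round 1: derive cover(b,h) via R1 from link(b,h)
round 1: derive cover(e,g) via R1 from link(e,g)
round 1: derive cover(f,e) via R1 from link(f,e)
round 1: derive cover(f,i) via R1 from link(f,i)
round 1: derive cover(g,i) via R1 from link(g,i)
round 1: derive cover(i,a) via R1 from link(i,a)
round 1: derive cover(i,b) via R1 from link(i,b)
round 1: derive cover(i,g) via R1 from link(i,g)
round 1: derive cover(j,a) via R1 from link(j,a)
round 1: derive cover(j,b) via R1 from link(j,b)
round 1: derive cover(j,c) via R1 from link(j,c)
round 2: derive cover(a,a) via R2 from cover(a,i), cover(i,a)
round 2: derive cover(a,g) via R2 from cover(a,b), cover(b,g)
round 2: derive cover(a,h) via R2 from cover(a,b), cover(b,h)
round 2: derive cover(b,i) via R2 from cover(b,g), cover(g,i)
round 2: derive cover(e,i) via R2 from cover(e,g), cover(g,i)
round 2: derive cover(f,a) via R2 from cover(f,i), cover(i,a)
round 2: derive cover(f,b) via R2 from cover(f,i), cover(i,b)
round 2: derive cover(f,g) via R2 from cover(f,e), cover(e,g)
round 2: derive cover(g,a) via R2 from cover(g,i), cover(i,a)
round 2: derive cover(g,b) via R2 from cover(g,i), cover(i,b)
round 2: derive cover(g,g) via R2 from cover(g,i), cover(i,g)
round 2: derive cover(i,e) via R2 from cover(i,a), cover(a,e)
round 2: derive cover(i,h) via R2 from cover(i,b), cover(b,h)
round 2: derive cover(i,i) via R2 from cover(i,a), cover(a,i)
round 2: derive cover(j,e) via R2 from cover(j,a), cover(a,e)
round 2: derive cover(j,g) via R2 from cover(j,b), cover(b,g)
round 2: derive cover(j,h) via R2 from cover(j,b), cover(b,h)
round 2: derive cover(j,i) via R2 from cover(j,a), cover(a,i)
round 3: derive cover(b,a) via R2 from cover(b,g), cover(g,a)
round 3: derive cover(b,b) via R2 from cover(b,g), cover(g,b)
round 3: derive cover(b,e) via R2 from cover(b,i), cover(i,e)
round 3: derive cover(e,a) via R2 from cover(e,g), cover(g,a)
round 3: derive cover(e,b) via R2 from cover(e,g), cover(g,b)
round 3: derive cover(e,e) via R2 from cover(e,i), cover(i,e)
round 3: derive cover(e,h) via R2 from cover(e,i), cover(i,h)
round 3: derive cover(f,h) via R2 from cover(f,a), cover(a,h)
round 3: derive cover(g,e) via R2 from cover(g,a), cover(a,e)
round 3: derive cover(g,h) via R2 from cover(g,a), cover(a,h)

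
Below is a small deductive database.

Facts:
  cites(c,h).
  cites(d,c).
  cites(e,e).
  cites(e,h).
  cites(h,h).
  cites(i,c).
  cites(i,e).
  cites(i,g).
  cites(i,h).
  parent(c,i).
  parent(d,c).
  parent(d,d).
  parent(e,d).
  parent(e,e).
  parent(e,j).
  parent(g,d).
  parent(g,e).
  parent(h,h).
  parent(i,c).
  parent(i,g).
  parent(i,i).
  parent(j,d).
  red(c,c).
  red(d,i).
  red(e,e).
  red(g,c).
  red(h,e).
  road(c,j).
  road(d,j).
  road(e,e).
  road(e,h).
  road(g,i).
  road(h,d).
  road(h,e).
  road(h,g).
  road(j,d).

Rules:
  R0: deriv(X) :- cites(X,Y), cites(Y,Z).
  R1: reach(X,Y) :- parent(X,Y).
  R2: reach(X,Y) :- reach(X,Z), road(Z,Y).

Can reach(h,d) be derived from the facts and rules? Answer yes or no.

round 1: derive reach(c,i) via R1 from parent(c,i)
round 1: derive reach(d,c) via R1 from parent(d,c)
round 1: derive reach(d,d) via R1 from parent(d,d)
round 1: derive reach(e,d) via R1 from parent(e,d)
round 1: derive reach(e,e) via R1 from parent(e,e)
round 1: derive reach(e,j) via R1 from parent(e,j)
round 1: derive reach(g,d) via R1 from parent(g,d)
round 1: derive reach(g,e) via R1 from parent(g,e)
round 1: derive reach(h,h) via R1 from parent(h,h)
round 1: derive reach(i,c) via R1 from parent(i,c)
round 1: derive reach(i,g) via R1 from parent(i,g)
round 1: derive reach(i,i) via R1 from parent(i,i)
round 1: derive reach(j,d) via R1 from parent(j,d)
round 2: derive reach(d,j) via R2 from reach(d,c), road(c,j)
round 2: derive reach(e,h) via R2 from reach(e,e), road(e,h)
round 2: derive reach(g,h) via R2 from reach(g,e), road(e,h)
round 2: derive reach(g,j) via R2 from reach(g,d), road(d,j)
round 2: derive reach(h,d) via R2 from reach(h,h), road(h,d)
round 2: derive reach(h,e) via R2 from reach(h,h), road(h,e)
round 2: derive reach(h,g) via R2 from reach(h,h), road(h,g)
round 2: derive reach(i,j) via R2 from reach(i,c), road(c,j)
round 2: derive reach(j,j) via R2 from reach(j,d), road(d,j)
round 3: derive reach(e,g) via R2 from reach(e,h), road(h,g)
round 3: derive reach(g,g) via R2 from reach(g,h), road(h,g)
round 3: derive reach(h,i) via R2 from reach(h,g), road(g,i)
round 3: derive reach(h,j) via R2 from reach(h,d), road(d,j)
round 3: derive reach(i,d) via R2 from reach(i,j), road(j,d)
round 4: derive reach(e,i) via R2 from reach(e,g), road(g,i)
round 4: derive reach(g,i) via R2 from reach(g,g), road(g,i)

yes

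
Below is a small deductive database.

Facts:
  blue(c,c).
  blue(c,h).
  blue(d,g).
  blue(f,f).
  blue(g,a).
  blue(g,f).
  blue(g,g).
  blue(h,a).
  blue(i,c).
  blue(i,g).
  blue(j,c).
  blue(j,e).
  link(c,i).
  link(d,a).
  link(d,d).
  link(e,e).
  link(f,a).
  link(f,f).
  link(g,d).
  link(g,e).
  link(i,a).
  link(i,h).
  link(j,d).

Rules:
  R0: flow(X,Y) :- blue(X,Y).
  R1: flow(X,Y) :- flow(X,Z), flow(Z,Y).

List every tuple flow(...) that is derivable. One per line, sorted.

flow(c,a)
flow(c,c)
flow(c,h)
flow(d,a)
flow(d,f)
flow(d,g)
flow(f,f)
flow(g,a)
flow(g,f)
flow(g,g)
flow(h,a)
flow(i,a)
flow(i,c)
flow(i,f)
flow(i,g)
flow(i,h)
flow(j,a)
flow(j,c)
flow(j,e)
flow(j,h)

round 1: derive flow(c,c) via R0 from blue(c,c)
round 1: derive flow(c,h) via R0 from blue(c,h)
round 1: derive flow(d,g) via R0 from blue(d,g)
round 1: derive flow(f,f) via R0 from blue(f,f)
round 1: derive flow(g,a) via R0 from blue(g,a)
round 1: derive flow(g,f) via R0 from blue(g,f)
round 1: derive flow(g,g) via R0 from blue(g,g)
round 1: derive flow(h,a) via R0 from blue(h,a)
round 1: derive flow(i,c) via R0 from blue(i,c)
round 1: derive flow(i,g) via R0 from blue(i,g)
round 1: derive flow(j,c) via R0 from blue(j,c)
round 1: derive flow(j,e) via R0 from blue(j,e)
round 2: derive flow(c,a) via R1 from flow(c,h), flow(h,a)
round 2: derive flow(d,a) via R1 from flow(d,g), flow(g,a)
round 2: derive flow(d,f) via R1 from flow(d,g), flow(g,f)
round 2: derive flow(i,a) via R1 from flow(i,g), flow(g,a)
round 2: derive flow(i,f) via R1 from flow(i,g), flow(g,f)
round 2: derive flow(i,h) via R1 from flow(i,c), flow(c,h)
round 2: derive flow(j,h) via R1 from flow(j,c), flow(c,h)
round 3: derive flow(j,a) via R1 from flow(j,c), flow(c,a)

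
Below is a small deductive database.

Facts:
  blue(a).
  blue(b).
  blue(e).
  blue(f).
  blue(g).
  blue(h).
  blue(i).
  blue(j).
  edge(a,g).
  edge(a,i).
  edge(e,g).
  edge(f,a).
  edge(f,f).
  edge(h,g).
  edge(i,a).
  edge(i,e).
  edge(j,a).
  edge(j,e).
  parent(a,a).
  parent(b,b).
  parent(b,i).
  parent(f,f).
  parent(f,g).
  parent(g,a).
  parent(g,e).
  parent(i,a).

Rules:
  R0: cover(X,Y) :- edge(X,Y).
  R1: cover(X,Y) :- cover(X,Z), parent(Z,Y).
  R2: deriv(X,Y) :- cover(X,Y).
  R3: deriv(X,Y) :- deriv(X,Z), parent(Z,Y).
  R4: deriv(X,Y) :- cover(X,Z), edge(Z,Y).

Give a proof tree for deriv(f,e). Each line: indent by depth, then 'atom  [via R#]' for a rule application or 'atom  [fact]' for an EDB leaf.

deriv(f,e)  [via R3]
  deriv(f,g)  [via R4]
    cover(f,a)  [via R0]
      edge(f,a)  [fact]
    edge(a,g)  [fact]
  parent(g,e)  [fact]

round 1: derive cover(a,g) via R0 from edge(a,g)
round 1: derive cover(a,i) via R0 from edge(a,i)
round 1: derive cover(e,g) via R0 from edge(e,g)
round 1: derive cover(f,a) via R0 from edge(f,a)
round 1: derive cover(f,f) via R0 from edge(f,f)
round 1: derive cover(h,g) via R0 from edge(h,g)
round 1: derive cover(i,a) via R0 from edge(i,a)
round 1: derive cover(i,e) via R0 from edge(i,e)
round 1: derive cover(j,a) via R0 from edge(j,a)
round 1: derive cover(j,e) via R0 from edge(j,e)
round 2: derive cover(a,a) via R1 from cover(a,g), parent(g,a)
round 2: derive cover(a,e) via R1 from cover(a,g), parent(g,e)
round 2: derive cover(e,a) via R1 from cover(e,g), parent(g,a)
round 2: derive cover(e,e) via R1 from cover(e,g), parent(g,e)
round 2: derive cover(f,g) via R1 from cover(f,f), parent(f,g)
round 2: derive cover(h,a) via R1 from cover(h,g), parent(g,a)
round 2: derive cover(h,e) via R1 from cover(h,g), parent(g,e)
round 2: derive deriv(a,g) via R2 from cover(a,g)
round 2: derive deriv(a,i) via R2 from cover(a,i)
round 2: derive deriv(e,g) via R2 from cover(e,g)
round 2: derive deriv(f,a) via R2 from cover(f,a)
round 2: derive deriv(f,f) via R2 from cover(f,f)
round 2: derive deriv(h,g) via R2 from cover(h,g)
round 2: derive deriv(i,a) via R2 from cover(i,a)
round 2: derive deriv(i,e) via R2 from cover(i,e)
round 2: derive deriv(j,a) via R2 from cover(j,a)
round 2: derive deriv(j,e) via R2 from cover(j,e)
round 2: derive deriv(a,a) via R4 from cover(a,i), edge(i,a)
round 2: derive deriv(a,e) via R4 from cover(a,i), edge(i,e)
round 2: derive deriv(f,g) via R4 from cover(f,a), edge(a,g)
round 2: derive deriv(f,i) via R4 from cover(f,a), edge(a,i)
round 2: derive deriv(i,g) via R4 from cover(i,a), edge(a,g)
round 2: derive deriv(i,i) via R4 from cover(i,a), edge(a,i)
round 2: derive deriv(j,g) via R4 from cover(j,a), edge(a,g)
round 2: derive deriv(j,i) via R4 from cover(j,a), edge(a,i)
round 3: derive cover(f,e) via R1 from cover(f,g), parent(g,e)
round 3: derive deriv(e,a) via R2 from cover(e,a)
round 3: derive deriv(e,e) via R2 from cover(e,e)
round 3: derive deriv(h,a) via R2 from cover(h,a)
round 3: derive deriv(h,e) via R2 from cover(h,e)
round 3: derive deriv(f,e) via R3 from deriv(f,g), parent(g,e)
round 3: derive deriv(e,i) via R4 from cover(e,a), edge(a,i)
round 3: derive deriv(h,i) via R4 from cover(h,a), edge(a,i)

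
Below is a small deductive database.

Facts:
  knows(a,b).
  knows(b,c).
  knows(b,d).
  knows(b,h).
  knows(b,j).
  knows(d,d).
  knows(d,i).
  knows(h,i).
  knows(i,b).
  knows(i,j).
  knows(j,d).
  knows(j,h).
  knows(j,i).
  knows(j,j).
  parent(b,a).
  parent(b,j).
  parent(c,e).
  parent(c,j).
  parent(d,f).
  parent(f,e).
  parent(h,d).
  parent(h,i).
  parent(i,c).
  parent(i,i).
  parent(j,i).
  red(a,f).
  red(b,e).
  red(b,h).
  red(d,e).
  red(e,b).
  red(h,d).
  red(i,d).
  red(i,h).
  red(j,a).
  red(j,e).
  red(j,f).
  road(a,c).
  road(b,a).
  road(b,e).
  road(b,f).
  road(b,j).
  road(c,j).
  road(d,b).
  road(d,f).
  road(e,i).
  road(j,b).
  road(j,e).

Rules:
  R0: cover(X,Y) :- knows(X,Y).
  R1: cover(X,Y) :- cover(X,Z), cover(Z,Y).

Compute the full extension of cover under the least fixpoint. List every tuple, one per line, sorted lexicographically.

round 1: derive cover(a,b) via R0 from knows(a,b)
round 1: derive cover(b,c) via R0 from knows(b,c)
round 1: derive cover(b,d) via R0 from knows(b,d)
round 1: derive cover(b,h) via R0 from knows(b,h)
round 1: derive cover(b,j) via R0 from knows(b,j)
round 1: derive cover(d,d) via R0 from knows(d,d)
round 1: derive cover(d,i) via R0 from knows(d,i)
round 1: derive cover(h,i) via R0 from knows(h,i)
round 1: derive cover(i,b) via R0 from knows(i,b)
round 1: derive cover(i,j) via R0 from knows(i,j)
round 1: derive cover(j,d) via R0 from knows(j,d)
round 1: derive cover(j,h) via R0 from knows(j,h)
round 1: derive cover(j,i) via R0 from knows(j,i)
round 1: derive cover(j,j) via R0 from knows(j,j)
round 2: derive cover(a,c) via R1 from cover(a,b), cover(b,c)
round 2: derive cover(a,d) via R1 from cover(a,b), cover(b,d)
round 2: derive cover(a,h) via R1 from cover(a,b), cover(b,h)
round 2: derive cover(a,j) via R1 from cover(a,b), cover(b,j)
round 2: derive cover(b,i) via R1 from cover(b,d), cover(d,i)
round 2: derive cover(d,b) via R1 from cover(d,i), cover(i,b)
round 2: derive cover(d,j) via R1 from cover(d,i), cover(i,j)
round 2: derive cover(h,b) via R1 from cover(h,i), cover(i,b)
round 2: derive cover(h,j) via R1 from cover(h,i), cover(i,j)
round 2: derive cover(i,c) via R1 from cover(i,b), cover(b,c)
round 2: derive cover(i,d) via R1 from cover(i,b), cover(b,d)
round 2: derive cover(i,h) via R1 from cover(i,b), cover(b,h)
round 2: derive cover(i,i) via R1 from cover(i,j), cover(j,i)
round 2: derive cover(j,b) via R1 from cover(j,i), cover(i,b)
round 3: derive cover(a,i) via R1 from cover(a,b), cover(b,i)
round 3: derive cover(b,b) via R1 from cover(b,d), cover(d,b)
round 3: derive cover(d,c) via R1 from cover(d,b), cover(b,c)
round 3: derive cover(d,h) via R1 from cover(d,b), cover(b,h)
round 3: derive cover(h,c) via R1 from cover(h,b), cover(b,c)
round 3: derive cover(h,d) via R1 from cover(h,b), cover(b,d)
round 3: derive cover(h,h) via R1 from cover(h,b), cover(b,h)
round 3: derive cover(j,c) via R1 from cover(j,b), cover(b,c)

cover(a,b)
cover(a,c)
cover(a,d)
cover(a,h)
cover(a,i)
cover(a,j)
cover(b,b)
cover(b,c)
cover(b,d)
cover(b,h)
cover(b,i)
cover(b,j)
cover(d,b)
cover(d,c)
cover(d,d)
cover(d,h)
cover(d,i)
cover(d,j)
cover(h,b)
cover(h,c)
cover(h,d)
cover(h,h)
cover(h,i)
cover(h,j)
cover(i,b)
cover(i,c)
cover(i,d)
cover(i,h)
cover(i,i)
cover(i,j)
cover(j,b)
cover(j,c)
cover(j,d)
cover(j,h)
cover(j,i)
cover(j,j)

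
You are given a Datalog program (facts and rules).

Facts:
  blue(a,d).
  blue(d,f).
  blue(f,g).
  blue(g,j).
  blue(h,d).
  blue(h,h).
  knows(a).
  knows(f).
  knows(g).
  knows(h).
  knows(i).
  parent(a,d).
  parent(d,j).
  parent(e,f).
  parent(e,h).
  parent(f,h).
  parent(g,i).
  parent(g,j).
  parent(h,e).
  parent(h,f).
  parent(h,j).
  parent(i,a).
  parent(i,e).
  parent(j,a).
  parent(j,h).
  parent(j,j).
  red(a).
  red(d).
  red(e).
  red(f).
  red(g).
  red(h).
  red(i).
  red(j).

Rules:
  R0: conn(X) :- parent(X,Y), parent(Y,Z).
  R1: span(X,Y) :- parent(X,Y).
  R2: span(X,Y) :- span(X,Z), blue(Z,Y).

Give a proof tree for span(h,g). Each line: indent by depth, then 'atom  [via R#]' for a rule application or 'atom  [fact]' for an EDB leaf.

span(h,g)  [via R2]
  span(h,f)  [via R1]
    parent(h,f)  [fact]
  blue(f,g)  [fact]

round 1: derive span(a,d) via R1 from parent(a,d)
round 1: derive span(d,j) via R1 from parent(d,j)
round 1: derive span(e,f) via R1 from parent(e,f)
round 1: derive span(e,h) via R1 from parent(e,h)
round 1: derive span(f,h) via R1 from parent(f,h)
round 1: derive span(g,i) via R1 from parent(g,i)
round 1: derive span(g,j) via R1 from parent(g,j)
round 1: derive span(h,e) via R1 from parent(h,e)
round 1: derive span(h,f) via R1 from parent(h,f)
round 1: derive span(h,j) via R1 from parent(h,j)
round 1: derive span(i,a) via R1 from parent(i,a)
round 1: derive span(i,e) via R1 from parent(i,e)
round 1: derive span(j,a) via R1 from parent(j,a)
round 1: derive span(j,h) via R1 from parent(j,h)
round 1: derive span(j,j) via R1 from parent(j,j)
round 2: derive span(a,f) via R2 from span(a,d), blue(d,f)
round 2: derive span(e,d) via R2 from span(e,h), blue(h,d)
round 2: derive span(e,g) via R2 from span(e,f), blue(f,g)
round 2: derive span(f,d) via R2 from span(f,h), blue(h,d)
round 2: derive span(h,g) via R2 from span(h,f), blue(f,g)
round 2: derive span(i,d) via R2 from span(i,a), blue(a,d)
round 2: derive span(j,d) via R2 from span(j,a), blue(a,d)
round 3: derive span(a,g) via R2 from span(a,f), blue(f,g)
round 3: derive span(e,j) via R2 from span(e,g), blue(g,j)
round 3: derive span(f,f) via R2 from span(f,d), blue(d,f)
round 3: derive span(i,f) via R2 from span(i,d), blue(d,f)
round 3: derive span(j,f) via R2 from span(j,d), blue(d,f)
round 4: derive span(a,j) via R2 from span(a,g), blue(g,j)
round 4: derive span(f,g) via R2 from span(f,f), blue(f,g)
round 4: derive span(i,g) via R2 from span(i,f), blue(f,g)
round 4: derive span(j,g) via R2 from span(j,f), blue(f,g)
round 5: derive span(f,j) via R2 from span(f,g), blue(g,j)
round 5: derive span(i,j) via R2 from span(i,g), blue(g,j)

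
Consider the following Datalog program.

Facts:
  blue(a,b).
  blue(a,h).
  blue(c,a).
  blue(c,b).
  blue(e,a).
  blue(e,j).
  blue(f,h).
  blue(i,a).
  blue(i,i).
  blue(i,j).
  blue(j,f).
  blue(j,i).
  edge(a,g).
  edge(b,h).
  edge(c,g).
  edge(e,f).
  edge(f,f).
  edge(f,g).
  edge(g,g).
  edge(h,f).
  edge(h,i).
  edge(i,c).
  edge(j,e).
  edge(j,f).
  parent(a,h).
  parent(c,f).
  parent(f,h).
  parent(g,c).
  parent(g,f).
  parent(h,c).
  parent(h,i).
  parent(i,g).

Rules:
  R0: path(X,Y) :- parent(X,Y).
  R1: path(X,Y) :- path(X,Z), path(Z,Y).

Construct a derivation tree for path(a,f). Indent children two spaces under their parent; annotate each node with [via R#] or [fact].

path(a,f)  [via R1]
  path(a,c)  [via R1]
    path(a,h)  [via R0]
      parent(a,h)  [fact]
    path(h,c)  [via R0]
      parent(h,c)  [fact]
  path(c,f)  [via R0]
    parent(c,f)  [fact]

round 1: derive path(a,h) via R0 from parent(a,h)
round 1: derive path(c,f) via R0 from parent(c,f)
round 1: derive path(f,h) via R0 from parent(f,h)
round 1: derive path(g,c) via R0 from parent(g,c)
round 1: derive path(g,f) via R0 from parent(g,f)
round 1: derive path(h,c) via R0 from parent(h,c)
round 1: derive path(h,i) via R0 from parent(h,i)
round 1: derive path(i,g) via R0 from parent(i,g)
round 2: derive path(a,c) via R1 from path(a,h), path(h,c)
round 2: derive path(a,i) via R1 from path(a,h), path(h,i)
round 2: derive path(c,h) via R1 from path(c,f), path(f,h)
round 2: derive path(f,c) via R1 from path(f,h), path(h,c)
round 2: derive path(f,i) via R1 from path(f,h), path(h,i)
round 2: derive path(g,h) via R1 from path(g,f), path(f,h)
round 2: derive path(h,f) via R1 from path(h,c), path(c,f)
round 2: derive path(h,g) via R1 from path(h,i), path(i,g)
round 2: derive path(i,c) via R1 from path(i,g), path(g,c)
round 2: derive path(i,f) via R1 from path(i,g), path(g,f)
round 3: derive path(a,f) via R1 from path(a,c), path(c,f)
round 3: derive path(a,g) via R1 from path(a,h), path(h,g)
round 3: derive path(c,c) via R1 from path(c,f), path(f,c)
round 3: derive path(c,g) via R1 from path(c,h), path(h,g)
round 3: derive path(c,i) via R1 from path(c,f), path(f,i)
round 3: derive path(f,f) via R1 from path(f,c), path(c,f)
round 3: derive path(f,g) via R1 from path(f,h), path(h,g)
round 3: derive path(g,g) via R1 from path(g,h), path(h,g)
round 3: derive path(g,i) via R1 from path(g,f), path(f,i)
round 3: derive path(h,h) via R1 from path(h,c), path(c,h)
round 3: derive path(i,h) via R1 from path(i,c), path(c,h)
round 3: derive path(i,i) via R1 from path(i,f), path(f,i)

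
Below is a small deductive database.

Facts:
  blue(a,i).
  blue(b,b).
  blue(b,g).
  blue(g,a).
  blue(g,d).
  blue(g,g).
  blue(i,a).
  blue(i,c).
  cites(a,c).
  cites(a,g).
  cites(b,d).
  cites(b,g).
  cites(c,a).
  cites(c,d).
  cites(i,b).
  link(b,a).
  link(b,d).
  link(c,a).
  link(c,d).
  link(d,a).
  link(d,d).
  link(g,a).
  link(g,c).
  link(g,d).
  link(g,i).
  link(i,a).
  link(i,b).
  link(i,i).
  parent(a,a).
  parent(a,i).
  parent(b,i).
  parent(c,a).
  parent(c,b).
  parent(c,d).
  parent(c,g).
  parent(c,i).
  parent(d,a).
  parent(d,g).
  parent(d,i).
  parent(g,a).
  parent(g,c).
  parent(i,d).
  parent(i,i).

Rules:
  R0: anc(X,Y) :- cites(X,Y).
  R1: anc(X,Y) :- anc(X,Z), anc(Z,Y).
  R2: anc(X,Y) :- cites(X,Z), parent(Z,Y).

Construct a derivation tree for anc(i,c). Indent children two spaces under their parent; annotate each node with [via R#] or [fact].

anc(i,c)  [via R1]
  anc(i,b)  [via R0]
    cites(i,b)  [fact]
  anc(b,c)  [via R2]
    cites(b,g)  [fact]
    parent(g,c)  [fact]

round 1: derive anc(a,c) via R0 from cites(a,c)
round 1: derive anc(a,g) via R0 from cites(a,g)
round 1: derive anc(b,d) via R0 from cites(b,d)
round 1: derive anc(b,g) via R0 from cites(b,g)
round 1: derive anc(c,a) via R0 from cites(c,a)
round 1: derive anc(c,d) via R0 from cites(c,d)
round 1: derive anc(i,b) via R0 from cites(i,b)
round 1: derive anc(a,a) via R2 from cites(a,c), parent(c,a)
round 1: derive anc(a,b) via R2 from cites(a,c), parent(c,b)
round 1: derive anc(a,d) via R2 from cites(a,c), parent(c,d)
round 1: derive anc(a,i) via R2 from cites(a,c), parent(c,i)
round 1: derive anc(b,a) via R2 from cites(b,d), parent(d,a)
round 1: derive anc(b,c) via R2 from cites(b,g), parent(g,c)
round 1: derive anc(b,i) via R2 from cites(b,d), parent(d,i)
round 1: derive anc(c,g) via R2 from cites(c,d), parent(d,g)
round 1: derive anc(c,i) via R2 from cites(c,a), parent(a,i)
round 1: derive anc(i,i) via R2 from cites(i,b), parent(b,i)
round 2: derive anc(b,b) via R1 from anc(b,a), anc(a,b)
round 2: derive anc(c,b) via R1 from anc(c,a), anc(a,b)
round 2: derive anc(c,c) via R1 from anc(c,a), anc(a,c)
round 2: derive anc(i,a) via R1 from anc(i,b), anc(b,a)
round 2: derive anc(i,c) via R1 from anc(i,b), anc(b,c)
round 2: derive anc(i,d) via R1 from anc(i,b), anc(b,d)
round 2: derive anc(i,g) via R1 from anc(i,b), anc(b,g)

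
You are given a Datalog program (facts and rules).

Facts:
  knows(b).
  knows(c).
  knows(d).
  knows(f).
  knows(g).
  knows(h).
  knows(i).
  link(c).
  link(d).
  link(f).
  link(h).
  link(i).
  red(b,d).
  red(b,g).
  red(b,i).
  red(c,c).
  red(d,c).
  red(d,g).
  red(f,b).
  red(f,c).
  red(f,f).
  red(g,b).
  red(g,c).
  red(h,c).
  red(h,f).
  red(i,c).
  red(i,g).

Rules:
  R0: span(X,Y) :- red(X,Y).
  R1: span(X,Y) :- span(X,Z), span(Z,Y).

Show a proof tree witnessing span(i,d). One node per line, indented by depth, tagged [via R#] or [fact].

round 1: derive span(b,d) via R0 from red(b,d)
round 1: derive span(b,g) via R0 from red(b,g)
round 1: derive span(b,i) via R0 from red(b,i)
round 1: derive span(c,c) via R0 from red(c,c)
round 1: derive span(d,c) via R0 from red(d,c)
round 1: derive span(d,g) via R0 from red(d,g)
round 1: derive span(f,b) via R0 from red(f,b)
round 1: derive span(f,c) via R0 from red(f,c)
round 1: derive span(f,f) via R0 from red(f,f)
round 1: derive span(g,b) via R0 from red(g,b)
round 1: derive span(g,c) via R0 from red(g,c)
round 1: derive span(h,c) via R0 from red(h,c)
round 1: derive span(h,f) via R0 from red(h,f)
round 1: derive span(i,c) via R0 from red(i,c)
round 1: derive span(i,g) via R0 from red(i,g)
round 2: derive span(b,b) via R1 from span(b,g), span(g,b)
round 2: derive span(b,c) via R1 from span(b,d), span(d,c)
round 2: derive span(d,b) via R1 from span(d,g), span(g,b)
round 2: derive span(f,d) via R1 from span(f,b), span(b,d)
round 2: derive span(f,g) via R1 from span(f,b), span(b,g)
round 2: derive span(f,i) via R1 from span(f,b), span(b,i)
round 2: derive span(g,d) via R1 from span(g,b), span(b,d)
round 2: derive span(g,g) via R1 from span(g,b), span(b,g)
round 2: derive span(g,i) via R1 from span(g,b), span(b,i)
round 2: derive span(h,b) via R1 from span(h,f), span(f,b)
round 2: derive span(i,b) via R1 from span(i,g), span(g,b)
round 3: derive span(d,d) via R1 from span(d,b), span(b,d)
round 3: derive span(d,i) via R1 from span(d,b), span(b,i)
round 3: derive span(h,d) via R1 from span(h,b), span(b,d)
round 3: derive span(h,g) via R1 from span(h,b), span(b,g)
round 3: derive span(h,i) via R1 from span(h,b), span(b,i)
round 3: derive span(i,d) via R1 from span(i,b), span(b,d)
round 3: derive span(i,i) via R1 from span(i,b), span(b,i)

span(i,d)  [via R1]
  span(i,b)  [via R1]
    span(i,g)  [via R0]
      red(i,g)  [fact]
    span(g,b)  [via R0]
      red(g,b)  [fact]
  span(b,d)  [via R0]
    red(b,d)  [fact]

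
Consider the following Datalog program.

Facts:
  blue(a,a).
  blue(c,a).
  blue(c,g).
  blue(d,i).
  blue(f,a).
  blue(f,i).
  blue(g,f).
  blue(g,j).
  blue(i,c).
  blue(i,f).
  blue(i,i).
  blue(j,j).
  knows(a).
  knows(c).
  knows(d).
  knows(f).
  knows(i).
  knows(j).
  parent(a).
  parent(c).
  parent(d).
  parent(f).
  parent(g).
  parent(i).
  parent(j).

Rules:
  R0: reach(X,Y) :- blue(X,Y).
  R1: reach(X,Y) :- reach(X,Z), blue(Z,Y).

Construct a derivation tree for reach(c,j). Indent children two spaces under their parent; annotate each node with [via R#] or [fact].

round 1: derive reach(a,a) via R0 from blue(a,a)
round 1: derive reach(c,a) via R0 from blue(c,a)
round 1: derive reach(c,g) via R0 from blue(c,g)
round 1: derive reach(d,i) via R0 from blue(d,i)
round 1: derive reach(f,a) via R0 from blue(f,a)
round 1: derive reach(f,i) via R0 from blue(f,i)
round 1: derive reach(g,f) via R0 from blue(g,f)
round 1: derive reach(g,j) via R0 from blue(g,j)
round 1: derive reach(i,c) via R0 from blue(i,c)
round 1: derive reach(i,f) via R0 from blue(i,f)
round 1: derive reach(i,i) via R0 from blue(i,i)
round 1: derive reach(j,j) via R0 from blue(j,j)
round 2: derive reach(c,f) via R1 from reach(c,g), blue(g,f)
round 2: derive reach(c,j) via R1 from reach(c,g), blue(g,j)
round 2: derive reach(d,c) via R1 from reach(d,i), blue(i,c)
round 2: derive reach(d,f) via R1 from reach(d,i), blue(i,f)
round 2: derive reach(f,c) via R1 from reach(f,i), blue(i,c)
round 2: derive reach(f,f) via R1 from reach(f,i), blue(i,f)
round 2: derive reach(g,a) via R1 from reach(g,f), blue(f,a)
round 2: derive reach(g,i) via R1 from reach(g,f), blue(f,i)
round 2: derive reach(i,a) via R1 from reach(i,c), blue(c,a)
round 2: derive reach(i,g) via R1 from reach(i,c), blue(c,g)
round 3: derive reach(c,i) via R1 from reach(c,f), blue(f,i)
round 3: derive reach(d,a) via R1 from reach(d,c), blue(c,a)
round 3: derive reach(d,g) via R1 from reach(d,c), blue(c,g)
round 3: derive reach(f,g) via R1 from reach(f,c), blue(c,g)
round 3: derive reach(g,c) via R1 from reach(g,i), blue(i,c)
round 3: derive reach(i,j) via R1 from reach(i,g), blue(g,j)
round 4: derive reach(c,c) via R1 from reach(c,i), blue(i,c)
round 4: derive reach(d,j) via R1 from reach(d,g), blue(g,j)
round 4: derive reach(f,j) via R1 from reach(f,g), blue(g,j)
round 4: derive reach(g,g) via R1 from reach(g,c), blue(c,g)

reach(c,j)  [via R1]
  reach(c,g)  [via R0]
    blue(c,g)  [fact]
  blue(g,j)  [fact]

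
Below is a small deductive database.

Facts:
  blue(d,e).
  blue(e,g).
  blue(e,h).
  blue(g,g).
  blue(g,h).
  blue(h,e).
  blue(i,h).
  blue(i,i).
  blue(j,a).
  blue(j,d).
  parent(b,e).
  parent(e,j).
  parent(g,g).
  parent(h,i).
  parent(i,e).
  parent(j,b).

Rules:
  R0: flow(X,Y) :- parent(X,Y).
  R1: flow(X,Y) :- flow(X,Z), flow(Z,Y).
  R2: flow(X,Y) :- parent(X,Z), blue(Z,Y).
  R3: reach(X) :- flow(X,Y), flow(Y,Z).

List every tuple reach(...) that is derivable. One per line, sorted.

reach(b)
reach(e)
reach(g)
reach(h)
reach(i)
reach(j)

round 1: derive flow(b,e) via R0 from parent(b,e)
round 1: derive flow(e,j) via R0 from parent(e,j)
round 1: derive flow(g,g) via R0 from parent(g,g)
round 1: derive flow(h,i) via R0 from parent(h,i)
round 1: derive flow(i,e) via R0 from parent(i,e)
round 1: derive flow(j,b) via R0 from parent(j,b)
round 1: derive flow(b,g) via R2 from parent(b,e), blue(e,g)
round 1: derive flow(b,h) via R2 from parent(b,e), blue(e,h)
round 1: derive flow(e,a) via R2 from parent(e,j), blue(j,a)
round 1: derive flow(e,d) via R2 from parent(e,j), blue(j,d)
round 1: derive flow(g,h) via R2 from parent(g,g), blue(g,h)
round 1: derive flow(h,h) via R2 from parent(h,i), blue(i,h)
round 1: derive flow(i,g) via R2 from parent(i,e), blue(e,g)
round 1: derive flow(i,h) via R2 from parent(i,e), blue(e,h)
round 2: derive flow(b,a) via R1 from flow(b,e), flow(e,a)
round 2: derive flow(b,d) via R1 from flow(b,e), flow(e,d)
round 2: derive flow(b,i) via R1 from flow(b,h), flow(h,i)
round 2: derive flow(b,j) via R1 from flow(b,e), flow(e,j)
round 2: derive flow(e,b) via R1 from flow(e,j), flow(j,b)
round 2: derive flow(g,i) via R1 from flow(g,h), flow(h,i)
round 2: derive flow(h,e) via R1 from flow(h,i), flow(i,e)
round 2: derive flow(h,g) via R1 from flow(h,i), flow(i,g)
round 2: derive flow(i,a) via R1 from flow(i,e), flow(e,a)
round 2: derive flow(i,d) via R1 from flow(i,e), flow(e,d)
round 2: derive flow(i,i) via R1 from flow(i,h), flow(h,i)
round 2: derive flow(i,j) via R1 from flow(i,e), flow(e,j)
round 2: derive flow(j,e) via R1 from flow(j,b), flow(b,e)
round 2: derive flow(j,g) via R1 from flow(j,b), flow(b,g)
round 2: derive flow(j,h) via R1 from flow(j,b), flow(b,h)
round 2: derive reach(b) via R3 from flow(b,e), flow(e,a)
round 2: derive reach(e) via R3 from flow(e,j), flow(j,b)
round 2: derive reach(g) via R3 from flow(g,g), flow(g,g)
round 2: derive reach(h) via R3 from flow(h,h), flow(h,h)
round 2: derive reach(i) via R3 from flow(i,e), flow(e,a)
round 2: derive reach(j) via R3 from flow(j,b), flow(b,e)
round 3: derive flow(b,b) via R1 from flow(b,e), flow(e,b)
round 3: derive flow(e,e) via R1 from flow(e,b), flow(b,e)
round 3: derive flow(e,g) via R1 from flow(e,b), flow(b,g)
round 3: derive flow(e,h) via R1 from flow(e,b), flow(b,h)
round 3: derive flow(e,i) via R1 from flow(e,b), flow(b,i)
round 3: derive flow(g,a) via R1 from flow(g,i), flow(i,a)
round 3: derive flow(g,d) via R1 from flow(g,i), flow(i,d)
round 3: derive flow(g,e) via R1 from flow(g,h), flow(h,e)
round 3: derive flow(g,j) via R1 from flow(g,i), flow(i,j)
round 3: derive flow(h,a) via R1 from flow(h,e), flow(e,a)
round 3: derive flow(h,b) via R1 from flow(h,e), flow(e,b)
round 3: derive flow(h,d) via R1 from flow(h,e), flow(e,d)
round 3: derive flow(h,j) via R1 from flow(h,e), flow(e,j)
round 3: derive flow(i,b) via R1 from flow(i,e), flow(e,b)
round 3: derive flow(j,a) via R1 from flow(j,b), flow(b,a)
round 3: derive flow(j,d) via R1 from flow(j,b), flow(b,d)
round 3: derive flow(j,i) via R1 from flow(j,b), flow(b,i)
round 3: derive flow(j,j) via R1 from flow(j,b), flow(b,j)
round 4: derive flow(g,b) via R1 from flow(g,e), flow(e,b)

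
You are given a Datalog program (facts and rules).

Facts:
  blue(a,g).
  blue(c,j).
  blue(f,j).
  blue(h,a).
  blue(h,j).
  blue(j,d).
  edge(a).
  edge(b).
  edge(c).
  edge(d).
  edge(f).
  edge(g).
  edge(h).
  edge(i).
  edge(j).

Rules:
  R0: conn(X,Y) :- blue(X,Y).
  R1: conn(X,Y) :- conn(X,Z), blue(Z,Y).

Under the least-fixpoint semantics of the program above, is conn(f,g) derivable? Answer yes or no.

no

round 1: derive conn(a,g) via R0 from blue(a,g)
round 1: derive conn(c,j) via R0 from blue(c,j)
round 1: derive conn(f,j) via R0 from blue(f,j)
round 1: derive conn(h,a) via R0 from blue(h,a)
round 1: derive conn(h,j) via R0 from blue(h,j)
round 1: derive conn(j,d) via R0 from blue(j,d)
round 2: derive conn(c,d) via R1 from conn(c,j), blue(j,d)
round 2: derive conn(f,d) via R1 from conn(f,j), blue(j,d)
round 2: derive conn(h,d) via R1 from conn(h,j), blue(j,d)
round 2: derive conn(h,g) via R1 from conn(h,a), blue(a,g)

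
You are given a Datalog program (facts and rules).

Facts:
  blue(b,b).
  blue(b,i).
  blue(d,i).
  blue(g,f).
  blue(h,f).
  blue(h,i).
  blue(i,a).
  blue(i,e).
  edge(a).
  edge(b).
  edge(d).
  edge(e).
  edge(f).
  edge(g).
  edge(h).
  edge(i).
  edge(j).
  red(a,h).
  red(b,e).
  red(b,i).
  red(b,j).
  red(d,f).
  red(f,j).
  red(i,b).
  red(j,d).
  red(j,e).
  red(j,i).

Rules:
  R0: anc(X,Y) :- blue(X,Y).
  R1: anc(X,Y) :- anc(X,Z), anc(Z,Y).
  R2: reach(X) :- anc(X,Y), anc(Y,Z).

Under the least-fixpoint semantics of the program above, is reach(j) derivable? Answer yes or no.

no

round 1: derive anc(b,b) via R0 from blue(b,b)
round 1: derive anc(b,i) via R0 from blue(b,i)
round 1: derive anc(d,i) via R0 from blue(d,i)
round 1: derive anc(g,f) via R0 from blue(g,f)
round 1: derive anc(h,f) via R0 from blue(h,f)
round 1: derive anc(h,i) via R0 from blue(h,i)
round 1: derive anc(i,a) via R0 from blue(i,a)
round 1: derive anc(i,e) via R0 from blue(i,e)
round 2: derive anc(b,a) via R1 from anc(b,i), anc(i,a)
round 2: derive anc(b,e) via R1 from anc(b,i), anc(i,e)
round 2: derive anc(d,a) via R1 from anc(d,i), anc(i,a)
round 2: derive anc(d,e) via R1 from anc(d,i), anc(i,e)
round 2: derive anc(h,a) via R1 from anc(h,i), anc(i,a)
round 2: derive anc(h,e) via R1 from anc(h,i), anc(i,e)
round 2: derive reach(b) via R2 from anc(b,b), anc(b,b)
round 2: derive reach(d) via R2 from anc(d,i), anc(i,a)
round 2: derive reach(h) via R2 from anc(h,i), anc(i,a)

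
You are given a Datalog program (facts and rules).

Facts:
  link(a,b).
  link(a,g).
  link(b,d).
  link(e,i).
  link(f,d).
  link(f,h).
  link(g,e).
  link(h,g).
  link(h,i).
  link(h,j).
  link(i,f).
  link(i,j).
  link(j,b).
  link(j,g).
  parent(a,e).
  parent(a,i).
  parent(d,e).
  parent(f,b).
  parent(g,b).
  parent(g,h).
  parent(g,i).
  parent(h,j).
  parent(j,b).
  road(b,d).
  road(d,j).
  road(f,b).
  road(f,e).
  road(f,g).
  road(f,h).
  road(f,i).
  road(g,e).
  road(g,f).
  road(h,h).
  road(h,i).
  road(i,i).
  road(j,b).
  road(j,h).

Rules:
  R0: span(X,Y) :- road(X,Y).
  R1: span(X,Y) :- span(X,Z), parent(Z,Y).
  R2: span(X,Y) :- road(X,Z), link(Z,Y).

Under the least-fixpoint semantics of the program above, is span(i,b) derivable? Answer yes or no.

round 1: derive span(b,d) via R0 from road(b,d)
round 1: derive span(d,j) via R0 from road(d,j)
round 1: derive span(f,b) via R0 from road(f,b)
round 1: derive span(f,e) via R0 from road(f,e)
round 1: derive span(f,g) via R0 from road(f,g)
round 1: derive span(f,h) via R0 from road(f,h)
round 1: derive span(f,i) via R0 from road(f,i)
round 1: derive span(g,e) via R0 from road(g,e)
round 1: derive span(g,f) via R0 from road(g,f)
round 1: derive span(h,h) via R0 from road(h,h)
round 1: derive span(h,i) via R0 from road(h,i)
round 1: derive span(i,i) via R0 from road(i,i)
round 1: derive span(j,b) via R0 from road(j,b)
round 1: derive span(j,h) via R0 from road(j,h)
round 1: derive span(d,b) via R2 from road(d,j), link(j,b)
round 1: derive span(d,g) via R2 from road(d,j), link(j,g)
round 1: derive span(f,d) via R2 from road(f,b), link(b,d)
round 1: derive span(f,f) via R2 from road(f,i), link(i,f)
round 1: derive span(f,j) via R2 from road(f,h), link(h,j)
round 1: derive span(g,d) via R2 from road(g,f), link(f,d)
round 1: derive span(g,h) via R2 from road(g,f), link(f,h)
round 1: derive span(g,i) via R2 from road(g,e), link(e,i)
round 1: derive span(h,f) via R2 from road(h,i), link(i,f)
round 1: derive span(h,g) via R2 from road(h,h), link(h,g)
round 1: derive span(h,j) via R2 from road(h,h), link(h,j)
round 1: derive span(i,f) via R2 from road(i,i), link(i,f)
round 1: derive span(i,j) via R2 from road(i,i), link(i,j)
round 1: derive span(j,d) via R2 from road(j,b), link(b,d)
round 1: derive span(j,g) via R2 from road(j,h), link(h,g)
round 1: derive span(j,i) via R2 from road(j,h), link(h,i)
round 1: derive span(j,j) via R2 from road(j,h), link(h,j)
round 2: derive span(b,e) via R1 from span(b,d), parent(d,e)
round 2: derive span(d,h) via R1 from span(d,g), parent(g,h)
round 2: derive span(d,i) via R1 from span(d,g), parent(g,i)
round 2: derive span(g,b) via R1 from span(g,f), parent(f,b)
round 2: derive span(g,j) via R1 from span(g,h), parent(h,j)
round 2: derive span(h,b) via R1 from span(h,f), parent(f,b)
round 2: derive span(i,b) via R1 from span(i,f), parent(f,b)
round 2: derive span(j,e) via R1 from span(j,d), parent(d,e)

yes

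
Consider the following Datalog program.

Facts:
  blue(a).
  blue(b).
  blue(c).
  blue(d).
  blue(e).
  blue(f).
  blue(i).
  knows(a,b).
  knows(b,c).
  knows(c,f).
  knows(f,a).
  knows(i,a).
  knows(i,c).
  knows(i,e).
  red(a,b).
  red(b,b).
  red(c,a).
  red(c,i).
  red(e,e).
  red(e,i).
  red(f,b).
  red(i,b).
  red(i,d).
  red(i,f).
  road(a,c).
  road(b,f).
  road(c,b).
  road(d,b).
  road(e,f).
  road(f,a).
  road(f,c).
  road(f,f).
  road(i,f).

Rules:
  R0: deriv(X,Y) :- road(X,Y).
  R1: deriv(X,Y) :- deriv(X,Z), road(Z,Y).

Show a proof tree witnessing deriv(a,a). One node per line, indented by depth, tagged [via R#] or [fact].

deriv(a,a)  [via R1]
  deriv(a,f)  [via R1]
    deriv(a,b)  [via R1]
      deriv(a,c)  [via R0]
        road(a,c)  [fact]
      road(c,b)  [fact]
    road(b,f)  [fact]
  road(f,a)  [fact]

round 1: derive deriv(a,c) via R0 from road(a,c)
round 1: derive deriv(b,f) via R0 from road(b,f)
round 1: derive deriv(c,b) via R0 from road(c,b)
round 1: derive deriv(d,b) via R0 from road(d,b)
round 1: derive deriv(e,f) via R0 from road(e,f)
round 1: derive deriv(f,a) via R0 from road(f,a)
round 1: derive deriv(f,c) via R0 from road(f,c)
round 1: derive deriv(f,f) via R0 from road(f,f)
round 1: derive deriv(i,f) via R0 from road(i,f)
round 2: derive deriv(a,b) via R1 from deriv(a,c), road(c,b)
round 2: derive deriv(b,a) via R1 from deriv(b,f), road(f,a)
round 2: derive deriv(b,c) via R1 from deriv(b,f), road(f,c)
round 2: derive deriv(c,f) via R1 from deriv(c,b), road(b,f)
round 2: derive deriv(d,f) via R1 from deriv(d,b), road(b,f)
round 2: derive deriv(e,a) via R1 from deriv(e,f), road(f,a)
round 2: derive deriv(e,c) via R1 from deriv(e,f), road(f,c)
round 2: derive deriv(f,b) via R1 from deriv(f,c), road(c,b)
round 2: derive deriv(i,a) via R1 from deriv(i,f), road(f,a)
round 2: derive deriv(i,c) via R1 from deriv(i,f), road(f,c)
round 3: derive deriv(a,f) via R1 from deriv(a,b), road(b,f)
round 3: derive deriv(b,b) via R1 from deriv(b,c), road(c,b)
round 3: derive deriv(c,a) via R1 from deriv(c,f), road(f,a)
round 3: derive deriv(c,c) via R1 from deriv(c,f), road(f,c)
round 3: derive deriv(d,a) via R1 from deriv(d,f), road(f,a)
round 3: derive deriv(d,c) via R1 from deriv(d,f), road(f,c)
round 3: derive deriv(e,b) via R1 from deriv(e,c), road(c,b)
round 3: derive deriv(i,b) via R1 from deriv(i,c), road(c,b)
round 4: derive deriv(a,a) via R1 from deriv(a,f), road(f,a)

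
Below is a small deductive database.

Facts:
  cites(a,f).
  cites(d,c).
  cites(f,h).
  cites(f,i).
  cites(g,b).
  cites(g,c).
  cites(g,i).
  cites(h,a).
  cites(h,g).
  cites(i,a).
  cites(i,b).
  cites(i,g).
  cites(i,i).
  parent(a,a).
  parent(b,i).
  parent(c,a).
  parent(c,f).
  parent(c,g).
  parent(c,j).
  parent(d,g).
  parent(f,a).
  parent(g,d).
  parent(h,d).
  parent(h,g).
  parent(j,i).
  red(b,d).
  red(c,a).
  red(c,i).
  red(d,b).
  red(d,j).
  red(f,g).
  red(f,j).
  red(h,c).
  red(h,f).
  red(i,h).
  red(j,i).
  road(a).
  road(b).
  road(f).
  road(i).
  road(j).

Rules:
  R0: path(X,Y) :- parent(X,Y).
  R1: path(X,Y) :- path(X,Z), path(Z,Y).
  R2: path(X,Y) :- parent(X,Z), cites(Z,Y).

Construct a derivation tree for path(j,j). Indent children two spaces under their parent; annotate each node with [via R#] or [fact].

path(j,j)  [via R1]
  path(j,c)  [via R1]
    path(j,g)  [via R2]
      parent(j,i)  [fact]
      cites(i,g)  [fact]
    path(g,c)  [via R2]
      parent(g,d)  [fact]
      cites(d,c)  [fact]
  path(c,j)  [via R0]
    parent(c,j)  [fact]

round 1: derive path(a,a) via R0 from parent(a,a)
round 1: derive path(b,i) via R0 from parent(b,i)
round 1: derive path(c,a) via R0 from parent(c,a)
round 1: derive path(c,f) via R0 from parent(c,f)
round 1: derive path(c,g) via R0 from parent(c,g)
round 1: derive path(c,j) via R0 from parent(c,j)
round 1: derive path(d,g) via R0 from parent(d,g)
round 1: derive path(f,a) via R0 from parent(f,a)
round 1: derive path(g,d) via R0 from parent(g,d)
round 1: derive path(h,d) via R0 from parent(h,d)
round 1: derive path(h,g) via R0 from parent(h,g)
round 1: derive path(j,i) via R0 from parent(j,i)
round 1: derive path(a,f) via R2 from parent(a,a), cites(a,f)
round 1: derive path(b,a) via R2 from parent(b,i), cites(i,a)
round 1: derive path(b,b) via R2 from parent(b,i), cites(i,b)
round 1: derive path(b,g) via R2 from parent(b,i), cites(i,g)
round 1: derive path(c,b) via R2 from parent(c,g), cites(g,b)
round 1: derive path(c,c) via R2 from parent(c,g), cites(g,c)
round 1: derive path(c,h) via R2 from parent(c,f), cites(f,h)
round 1: derive path(c,i) via R2 from parent(c,f), cites(f,i)
round 1: derive path(d,b) via R2 from parent(d,g), cites(g,b)
round 1: derive path(d,c) via R2 from parent(d,g), cites(g,c)
round 1: derive path(d,i) via R2 from parent(d,g), cites(g,i)
round 1: derive path(f,f) via R2 from parent(f,a), cites(a,f)
round 1: derive path(g,c) via R2 from parent(g,d), cites(d,c)
round 1: derive path(h,b) via R2 from parent(h,g), cites(g,b)
round 1: derive path(h,c) via R2 from parent(h,d), cites(d,c)
round 1: derive path(h,i) via R2 from parent(h,g), cites(g,i)
round 1: derive path(j,a) via R2 from parent(j,i), cites(i,a)
round 1: derive path(j,b) via R2 from parent(j,i), cites(i,b)
round 1: derive path(j,g) via R2 from parent(j,i), cites(i,g)
round 2: derive path(b,c) via R1 from path(b,g), path(g,c)
round 2: derive path(b,d) via R1 from path(b,g), path(g,d)
round 2: derive path(b,f) via R1 from path(b,a), path(a,f)
round 2: derive path(c,d) via R1 from path(c,g), path(g,d)
round 2: derive path(d,a) via R1 from path(d,b), path(b,a)
round 2: derive path(d,d) via R1 from path(d,g), path(g,d)
round 2: derive path(d,f) via R1 from path(d,c), path(c,f)
round 2: derive path(d,h) via R1 from path(d,c), path(c,h)
round 2: derive path(d,j) via R1 from path(d,c), path(c,j)
round 2: derive path(g,a) via R1 from path(g,c), path(c,a)
round 2: derive path(g,b) via R1 from path(g,c), path(c,b)
round 2: derive path(g,f) via R1 from path(g,c), path(c,f)
round 2: derive path(g,g) via R1 from path(g,c), path(c,g)
round 2: derive path(g,h) via R1 from path(g,c), path(c,h)
round 2: derive path(g,i) via R1 from path(g,c), path(c,i)
round 2: derive path(g,j) via R1 from path(g,c), path(c,j)
round 2: derive path(h,a) via R1 from path(h,b), path(b,a)
round 2: derive path(h,f) via R1 from path(h,c), path(c,f)
round 2: derive path(h,h) via R1 from path(h,c), path(c,h)
round 2: derive path(h,j) via R1 from path(h,c), path(c,j)
round 2: derive path(j,c) via R1 from path(j,g), path(g,c)
round 2: derive path(j,d) via R1 from path(j,g), path(g,d)
round 2: derive path(j,f) via R1 from path(j,a), path(a,f)
round 3: derive path(b,h) via R1 from path(b,c), path(c,h)
round 3: derive path(b,j) via R1 from path(b,c), path(c,j)
round 3: derive path(j,h) via R1 from path(j,c), path(c,h)
round 3: derive path(j,j) via R1 from path(j,c), path(c,j)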